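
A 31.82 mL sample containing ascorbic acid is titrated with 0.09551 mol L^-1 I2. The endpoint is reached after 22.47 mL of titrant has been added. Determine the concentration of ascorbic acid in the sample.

0.0674 M

n(I2) = 0.09551 x 0.02247 = 0.002146 mol.
From the balanced equation, 1 mol I2 reacts with 1 mol ascorbic acid, so n(ascorbic acid) = 0.002146 x 1/1 = 0.002146 mol.
[ascorbic acid] = 0.002146 / 0.03182 L = 0.0674 M.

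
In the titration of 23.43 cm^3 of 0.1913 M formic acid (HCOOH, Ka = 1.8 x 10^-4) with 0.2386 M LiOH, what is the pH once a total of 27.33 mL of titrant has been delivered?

12.60

n(acid) = 0.1913 x 0.02343 = 0.004482 mol; n(LiOH) added = 0.2386 x 0.02733 = 0.006521 mol.
Base is in excess by 0.006521 - 0.004482 = 0.002039 mol in a total volume of 0.05076 L.
[OH^-] = 0.002039/0.05076 = 0.04017 M, so pOH = 1.40 and pH = 14.00 - 1.40 = 12.60.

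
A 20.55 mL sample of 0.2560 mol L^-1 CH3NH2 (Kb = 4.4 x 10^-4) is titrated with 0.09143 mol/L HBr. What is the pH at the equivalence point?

5.91

n(CH3NH2) = 0.2560 x 0.02055 = 0.005261 mol; V(HBr) at equivalence = 0.005261/0.09143 = 0.05754 L.
At equivalence the base is fully converted to CH3NH3+; total volume = 0.07809 L, so [CH3NH3+] = 0.005261/0.07809 = 0.06737 M.
Ka(CH3NH3+) = Kw/Kb = 1.0e-14 / 4.4 x 10^-4 = 2.27e-11.
[H^+] = sqrt(Ka x [CH3NH3+]) = sqrt(2.27e-11 x 0.06737) = 1.24e-6 M.
pH = -log(1.24e-6) = 5.91.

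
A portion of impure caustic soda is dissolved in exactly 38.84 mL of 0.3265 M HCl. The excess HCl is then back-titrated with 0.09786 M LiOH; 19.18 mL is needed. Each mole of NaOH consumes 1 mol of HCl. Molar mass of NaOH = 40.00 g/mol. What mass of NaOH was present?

0.432 g

Total n(HCl) added = 0.3265 x 0.03884 = 0.01268 mol.
n(LiOH) used = 0.09786 x 0.01918 = 0.001877 mol, which equals the excess n(HCl).
So n(HCl) consumed by the sample = 0.01268 - 0.001877 = 0.01080 mol.
n(NaOH) = 0.01080 / 1 = 0.01080 mol.
mass = 0.01080 mol x 40.00 g/mol = 0.432 g.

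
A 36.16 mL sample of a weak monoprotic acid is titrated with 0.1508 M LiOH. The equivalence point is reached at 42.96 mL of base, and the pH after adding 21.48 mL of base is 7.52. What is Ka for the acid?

3.0 x 10^-8

21.48 mL is half of the equivalence volume, so this is the half-equivalence point where [HA] = [A^-].
At half-equivalence pH = pKa, so pKa = 7.52.
Ka = 10^(-7.52) = 3.0 x 10^-8.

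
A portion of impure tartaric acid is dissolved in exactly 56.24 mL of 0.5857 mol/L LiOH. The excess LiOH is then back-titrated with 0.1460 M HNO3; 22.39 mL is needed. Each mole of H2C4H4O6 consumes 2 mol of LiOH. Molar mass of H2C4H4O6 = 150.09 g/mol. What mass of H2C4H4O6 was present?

2.23 g

Total n(LiOH) added = 0.5857 x 0.05624 = 0.03294 mol.
n(HNO3) used = 0.1460 x 0.02239 = 0.003269 mol, which equals the excess n(LiOH).
So n(LiOH) consumed by the sample = 0.03294 - 0.003269 = 0.02967 mol.
n(H2C4H4O6) = 0.02967 / 2 = 0.01484 mol.
mass = 0.01484 mol x 150.09 g/mol = 2.23 g.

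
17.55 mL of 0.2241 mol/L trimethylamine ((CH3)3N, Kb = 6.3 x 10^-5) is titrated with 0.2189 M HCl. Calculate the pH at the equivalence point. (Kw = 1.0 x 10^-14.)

n((CH3)3N) = 0.2241 x 0.01755 = 0.003933 mol; V(HCl) at equivalence = 0.003933/0.2189 = 0.01797 L.
At equivalence the base is fully converted to (CH3)3NH+; total volume = 0.03552 L, so [(CH3)3NH+] = 0.003933/0.03552 = 0.1107 M.
Ka((CH3)3NH+) = Kw/Kb = 1.0e-14 / 6.3 x 10^-5 = 1.59e-10.
[H^+] = sqrt(Ka x [(CH3)3NH+]) = sqrt(1.59e-10 x 0.1107) = 4.19e-6 M.
pH = -log(4.19e-6) = 5.38.

5.38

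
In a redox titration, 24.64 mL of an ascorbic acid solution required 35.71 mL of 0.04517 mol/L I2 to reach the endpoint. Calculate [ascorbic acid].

0.0655 M

n(I2) = 0.04517 x 0.03571 = 0.001613 mol.
From the balanced equation, 1 mol I2 reacts with 1 mol ascorbic acid, so n(ascorbic acid) = 0.001613 x 1/1 = 0.001613 mol.
[ascorbic acid] = 0.001613 / 0.02464 L = 0.0655 M.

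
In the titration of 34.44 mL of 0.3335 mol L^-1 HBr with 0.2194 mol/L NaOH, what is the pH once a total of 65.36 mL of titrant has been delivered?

12.46

n(acid) = 0.3335 x 0.03444 = 0.01149 mol; n(NaOH) added = 0.2194 x 0.06536 = 0.01434 mol.
Base is in excess by 0.01434 - 0.01149 = 0.002854 mol in a total volume of 0.09980 L.
[OH^-] = 0.002854/0.09980 = 0.02860 M, so pOH = 1.54 and pH = 14.00 - 1.54 = 12.46.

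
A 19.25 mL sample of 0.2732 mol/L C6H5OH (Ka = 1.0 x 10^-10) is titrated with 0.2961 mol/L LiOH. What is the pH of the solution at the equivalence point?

n(C6H5OH) = 0.2732 x 0.01925 = 0.005259 mol; V(LiOH) at equivalence = 0.005259/0.2961 = 0.01776 L.
At equivalence all the acid is converted to C6H5O-; total volume = 0.01925 + 0.01776 = 0.03701 L, so [C6H5O-] = 0.005259/0.03701 = 0.1421 M.
Kb = Kw/Ka = 1.0e-14 / 1.0 x 10^-10 = 0.000100.
[OH^-] = sqrt(Kb x [C6H5O-]) = sqrt(0.000100 x 0.1421) = 0.00377 M.
pOH = 2.42, so pH = 14.00 - 2.42 = 11.58.

11.58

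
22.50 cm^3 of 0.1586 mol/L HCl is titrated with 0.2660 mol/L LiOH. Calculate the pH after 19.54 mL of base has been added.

n(acid) = 0.1586 x 0.02250 = 0.003568 mol; n(LiOH) added = 0.2660 x 0.01954 = 0.005198 mol.
Base is in excess by 0.005198 - 0.003568 = 0.001629 mol in a total volume of 0.04204 L.
[OH^-] = 0.001629/0.04204 = 0.03875 M, so pOH = 1.41 and pH = 14.00 - 1.41 = 12.59.

12.59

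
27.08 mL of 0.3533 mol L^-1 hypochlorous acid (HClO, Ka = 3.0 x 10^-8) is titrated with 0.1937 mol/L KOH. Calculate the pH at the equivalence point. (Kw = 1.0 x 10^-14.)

10.31

n(HClO) = 0.3533 x 0.02708 = 0.009567 mol; V(KOH) at equivalence = 0.009567/0.1937 = 0.04939 L.
At equivalence all the acid is converted to ClO-; total volume = 0.02708 + 0.04939 = 0.07647 L, so [ClO-] = 0.009567/0.07647 = 0.1251 M.
Kb = Kw/Ka = 1.0e-14 / 3.0 x 10^-8 = 3.33e-7.
[OH^-] = sqrt(Kb x [ClO-]) = sqrt(3.33e-7 x 0.1251) = 0.000204 M.
pOH = 3.69, so pH = 14.00 - 3.69 = 10.31.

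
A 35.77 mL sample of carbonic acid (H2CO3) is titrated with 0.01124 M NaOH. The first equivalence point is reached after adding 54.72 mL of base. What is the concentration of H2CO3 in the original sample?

n(NaOH) = 0.01124 x 0.05472 = 0.0006151 mol.
At the first equivalence point, 1 mol OH^- react per mol H2CO3, so n(H2CO3) = 0.0006151 / 1 = 0.0006151 mol.
[H2CO3] = 0.0006151 / 0.03577 L = 0.0172 M.

0.0172 M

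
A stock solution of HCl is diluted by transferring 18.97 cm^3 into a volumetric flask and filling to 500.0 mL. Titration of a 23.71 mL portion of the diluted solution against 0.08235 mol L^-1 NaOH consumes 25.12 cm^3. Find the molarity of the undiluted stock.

2.30 M

n(NaOH) = 0.08235 x 0.02512 = 0.002069 mol.
n(HCl) in the aliquot = 0.002069 mol.
[diluted HCl] = 0.002069 / 0.02371 = 0.08725 M.
Dilution factor = 500.0/18.97 = 26.36, so [stock] = 0.08725 x 26.36 = 2.30 M.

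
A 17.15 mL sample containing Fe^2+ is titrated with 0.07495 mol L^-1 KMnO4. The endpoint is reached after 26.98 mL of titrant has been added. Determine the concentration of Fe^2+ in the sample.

n(KMnO4) = 0.07495 x 0.02698 = 0.002022 mol.
From the balanced equation, 1 mol KMnO4 reacts with 5 mol Fe^2+, so n(Fe^2+) = 0.002022 x 5/1 = 0.01011 mol.
[Fe^2+] = 0.01011 / 0.01715 L = 0.590 M.

0.590 M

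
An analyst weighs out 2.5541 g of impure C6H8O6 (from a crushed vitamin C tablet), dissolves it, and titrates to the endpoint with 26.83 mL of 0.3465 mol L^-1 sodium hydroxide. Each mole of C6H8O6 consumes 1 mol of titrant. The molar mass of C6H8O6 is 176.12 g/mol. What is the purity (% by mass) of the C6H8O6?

64.1%

n(NaOH) = 0.3465 x 0.02683 = 0.009297 mol.
n(C6H8O6) = 0.009297 / 1 = 0.009297 mol.
mass of C6H8O6 = 0.009297 x 176.12 = 1.637 g.
% purity = 1.637 / 2.5541 x 100 = 64.1%.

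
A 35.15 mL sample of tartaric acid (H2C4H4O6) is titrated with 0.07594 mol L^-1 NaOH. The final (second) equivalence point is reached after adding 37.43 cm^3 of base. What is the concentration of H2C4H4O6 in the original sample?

0.0404 M

n(NaOH) = 0.07594 x 0.03743 = 0.002842 mol.
At the final (second) equivalence point, 2 mol OH^- react per mol H2C4H4O6, so n(H2C4H4O6) = 0.002842 / 2 = 0.001421 mol.
[H2C4H4O6] = 0.001421 / 0.03515 L = 0.0404 M.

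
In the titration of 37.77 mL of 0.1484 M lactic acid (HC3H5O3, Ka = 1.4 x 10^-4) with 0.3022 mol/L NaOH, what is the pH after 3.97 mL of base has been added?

3.29

Initial n(HC3H5O3) = 0.1484 x 0.03777 = 0.005605 mol.
n(NaOH) added = 0.3022 x 0.003970 = 0.001200 mol, converting that many moles of HC3H5O3 to C3H5O3-.
Remaining n(HC3H5O3) = 0.004405 mol; n(C3H5O3-) = 0.001200 mol.
By Henderson-Hasselbalch, pH = pKa + log([A^-]/[HA]) = 3.85 + log(0.001200/0.004405) = 3.85 + (-0.56) = 3.29.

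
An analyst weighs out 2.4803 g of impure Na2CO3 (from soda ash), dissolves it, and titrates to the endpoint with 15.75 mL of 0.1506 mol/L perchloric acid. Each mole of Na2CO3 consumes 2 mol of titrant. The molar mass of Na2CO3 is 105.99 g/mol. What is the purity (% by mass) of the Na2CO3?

n(HClO4) = 0.1506 x 0.01575 = 0.002372 mol.
n(Na2CO3) = 0.002372 / 2 = 0.001186 mol.
mass of Na2CO3 = 0.001186 x 105.99 = 0.1257 g.
% purity = 0.1257 / 2.4803 x 100 = 5.07%.

5.07%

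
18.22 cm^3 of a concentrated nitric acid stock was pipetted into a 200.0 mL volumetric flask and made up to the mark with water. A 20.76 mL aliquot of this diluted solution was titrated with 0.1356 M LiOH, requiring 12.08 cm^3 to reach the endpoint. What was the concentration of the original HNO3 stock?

0.866 M

n(LiOH) = 0.1356 x 0.01208 = 0.001638 mol.
n(HNO3) in the aliquot = 0.001638 mol.
[diluted HNO3] = 0.001638 / 0.02076 = 0.07890 M.
Dilution factor = 200.0/18.22 = 10.98, so [stock] = 0.07890 x 10.98 = 0.866 M.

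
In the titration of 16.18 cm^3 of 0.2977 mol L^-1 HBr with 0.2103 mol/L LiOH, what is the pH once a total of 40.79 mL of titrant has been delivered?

12.82

n(acid) = 0.2977 x 0.01618 = 0.004817 mol; n(LiOH) added = 0.2103 x 0.04079 = 0.008578 mol.
Base is in excess by 0.008578 - 0.004817 = 0.003761 mol in a total volume of 0.05697 L.
[OH^-] = 0.003761/0.05697 = 0.06602 M, so pOH = 1.18 and pH = 14.00 - 1.18 = 12.82.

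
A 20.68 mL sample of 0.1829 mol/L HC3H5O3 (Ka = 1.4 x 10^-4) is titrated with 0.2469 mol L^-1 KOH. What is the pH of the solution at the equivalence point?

n(HC3H5O3) = 0.1829 x 0.02068 = 0.003782 mol; V(KOH) at equivalence = 0.003782/0.2469 = 0.01532 L.
At equivalence all the acid is converted to C3H5O3-; total volume = 0.02068 + 0.01532 = 0.03600 L, so [C3H5O3-] = 0.003782/0.03600 = 0.1051 M.
Kb = Kw/Ka = 1.0e-14 / 1.4 x 10^-4 = 7.14e-11.
[OH^-] = sqrt(Kb x [C3H5O3-]) = sqrt(7.14e-11 x 0.1051) = 2.74e-6 M.
pOH = 5.56, so pH = 14.00 - 5.56 = 8.44.

8.44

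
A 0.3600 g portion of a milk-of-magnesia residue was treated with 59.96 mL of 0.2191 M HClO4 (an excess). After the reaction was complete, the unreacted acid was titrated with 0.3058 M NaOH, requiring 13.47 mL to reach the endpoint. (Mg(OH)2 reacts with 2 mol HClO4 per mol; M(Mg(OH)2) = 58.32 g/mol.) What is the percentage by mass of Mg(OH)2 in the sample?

73.0%

Total n(HClO4) added = 0.2191 x 0.05996 = 0.01314 mol.
n(NaOH) used = 0.3058 x 0.01347 = 0.004119 mol, which equals the excess n(HClO4).
So n(HClO4) consumed by the sample = 0.01314 - 0.004119 = 0.009018 mol.
n(Mg(OH)2) = 0.009018 / 2 = 0.004509 mol.
mass Mg(OH)2 = 0.004509 x 58.32 = 0.2630 g, so %Mg(OH)2 = 0.2630/0.3600 x 100 = 73.0%.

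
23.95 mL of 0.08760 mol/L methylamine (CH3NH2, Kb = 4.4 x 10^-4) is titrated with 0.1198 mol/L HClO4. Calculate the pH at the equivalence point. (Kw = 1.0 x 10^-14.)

5.97

n(CH3NH2) = 0.08760 x 0.02395 = 0.002098 mol; V(HClO4) at equivalence = 0.002098/0.1198 = 0.01751 L.
At equivalence the base is fully converted to CH3NH3+; total volume = 0.04146 L, so [CH3NH3+] = 0.002098/0.04146 = 0.05060 M.
Ka(CH3NH3+) = Kw/Kb = 1.0e-14 / 4.4 x 10^-4 = 2.27e-11.
[H^+] = sqrt(Ka x [CH3NH3+]) = sqrt(2.27e-11 x 0.05060) = 1.07e-6 M.
pH = -log(1.07e-6) = 5.97.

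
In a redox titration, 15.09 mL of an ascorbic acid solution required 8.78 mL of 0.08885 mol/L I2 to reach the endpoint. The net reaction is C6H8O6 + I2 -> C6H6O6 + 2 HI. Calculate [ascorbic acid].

0.0517 M

n(I2) = 0.08885 x 0.008780 = 0.0007801 mol.
From the balanced equation, 1 mol I2 reacts with 1 mol ascorbic acid, so n(ascorbic acid) = 0.0007801 x 1/1 = 0.0007801 mol.
[ascorbic acid] = 0.0007801 / 0.01509 L = 0.0517 M.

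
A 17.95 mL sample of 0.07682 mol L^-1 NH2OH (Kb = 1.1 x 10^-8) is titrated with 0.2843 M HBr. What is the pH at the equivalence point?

n(NH2OH) = 0.07682 x 0.01795 = 0.001379 mol; V(HBr) at equivalence = 0.001379/0.2843 = 0.004850 L.
At equivalence the base is fully converted to NH3OH+; total volume = 0.02280 L, so [NH3OH+] = 0.001379/0.02280 = 0.06048 M.
Ka(NH3OH+) = Kw/Kb = 1.0e-14 / 1.1 x 10^-8 = 9.09e-7.
[H^+] = sqrt(Ka x [NH3OH+]) = sqrt(9.09e-7 x 0.06048) = 0.000234 M.
pH = -log(0.000234) = 3.63.

3.63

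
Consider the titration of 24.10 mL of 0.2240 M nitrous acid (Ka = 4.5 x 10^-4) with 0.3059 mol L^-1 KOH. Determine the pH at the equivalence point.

n(HNO2) = 0.2240 x 0.02410 = 0.005398 mol; V(KOH) at equivalence = 0.005398/0.3059 = 0.01765 L.
At equivalence all the acid is converted to NO2-; total volume = 0.02410 + 0.01765 = 0.04175 L, so [NO2-] = 0.005398/0.04175 = 0.1293 M.
Kb = Kw/Ka = 1.0e-14 / 4.5 x 10^-4 = 2.22e-11.
[OH^-] = sqrt(Kb x [NO2-]) = sqrt(2.22e-11 x 0.1293) = 1.70e-6 M.
pOH = 5.77, so pH = 14.00 - 5.77 = 8.23.

8.23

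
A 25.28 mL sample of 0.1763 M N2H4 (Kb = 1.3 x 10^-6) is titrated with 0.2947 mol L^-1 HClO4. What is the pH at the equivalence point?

n(N2H4) = 0.1763 x 0.02528 = 0.004457 mol; V(HClO4) at equivalence = 0.004457/0.2947 = 0.01512 L.
At equivalence the base is fully converted to N2H5+; total volume = 0.04040 L, so [N2H5+] = 0.004457/0.04040 = 0.1103 M.
Ka(N2H5+) = Kw/Kb = 1.0e-14 / 1.3 x 10^-6 = 7.69e-9.
[H^+] = sqrt(Ka x [N2H5+]) = sqrt(7.69e-9 x 0.1103) = 2.91e-5 M.
pH = -log(2.91e-5) = 4.54.

4.54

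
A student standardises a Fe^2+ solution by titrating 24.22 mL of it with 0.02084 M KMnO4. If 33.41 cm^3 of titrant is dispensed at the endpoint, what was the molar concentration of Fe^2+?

n(KMnO4) = 0.02084 x 0.03341 = 0.0006963 mol.
From the balanced equation, 1 mol KMnO4 reacts with 5 mol Fe^2+, so n(Fe^2+) = 0.0006963 x 5/1 = 0.003481 mol.
[Fe^2+] = 0.003481 / 0.02422 L = 0.144 M.

0.144 M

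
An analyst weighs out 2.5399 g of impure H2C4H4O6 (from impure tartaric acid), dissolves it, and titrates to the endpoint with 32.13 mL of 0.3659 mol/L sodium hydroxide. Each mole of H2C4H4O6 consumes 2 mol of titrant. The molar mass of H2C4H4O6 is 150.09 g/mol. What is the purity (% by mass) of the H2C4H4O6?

n(NaOH) = 0.3659 x 0.03213 = 0.01176 mol.
n(H2C4H4O6) = 0.01176 / 2 = 0.005878 mol.
mass of H2C4H4O6 = 0.005878 x 150.09 = 0.8823 g.
% purity = 0.8823 / 2.5399 x 100 = 34.7%.

34.7%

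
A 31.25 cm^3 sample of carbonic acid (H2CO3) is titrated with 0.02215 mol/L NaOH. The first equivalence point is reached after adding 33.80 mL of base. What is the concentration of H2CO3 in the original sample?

n(NaOH) = 0.02215 x 0.03380 = 0.0007487 mol.
At the first equivalence point, 1 mol OH^- react per mol H2CO3, so n(H2CO3) = 0.0007487 / 1 = 0.0007487 mol.
[H2CO3] = 0.0007487 / 0.03125 L = 0.0240 M.

0.0240 M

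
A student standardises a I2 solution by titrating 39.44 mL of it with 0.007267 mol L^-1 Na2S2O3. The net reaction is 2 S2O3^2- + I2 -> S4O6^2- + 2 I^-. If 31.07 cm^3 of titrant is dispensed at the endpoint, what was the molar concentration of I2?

n(Na2S2O3) = 0.007267 x 0.03107 = 0.0002258 mol.
From the balanced equation, 2 mol Na2S2O3 reacts with 1 mol I2, so n(I2) = 0.0002258 x 1/2 = 0.0001129 mol.
[I2] = 0.0001129 / 0.03944 L = 0.00286 M.

0.00286 M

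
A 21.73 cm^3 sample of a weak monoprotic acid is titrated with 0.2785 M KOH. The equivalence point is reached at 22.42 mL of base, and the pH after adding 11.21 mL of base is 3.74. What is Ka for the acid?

1.8 x 10^-4

11.21 mL is half of the equivalence volume, so this is the half-equivalence point where [HA] = [A^-].
At half-equivalence pH = pKa, so pKa = 3.74.
Ka = 10^(-3.74) = 1.8 x 10^-4.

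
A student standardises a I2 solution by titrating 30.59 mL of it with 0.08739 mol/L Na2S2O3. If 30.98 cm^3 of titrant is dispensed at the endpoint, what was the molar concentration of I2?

n(Na2S2O3) = 0.08739 x 0.03098 = 0.002707 mol.
From the balanced equation, 2 mol Na2S2O3 reacts with 1 mol I2, so n(I2) = 0.002707 x 1/2 = 0.001354 mol.
[I2] = 0.001354 / 0.03059 L = 0.0443 M.

0.0443 M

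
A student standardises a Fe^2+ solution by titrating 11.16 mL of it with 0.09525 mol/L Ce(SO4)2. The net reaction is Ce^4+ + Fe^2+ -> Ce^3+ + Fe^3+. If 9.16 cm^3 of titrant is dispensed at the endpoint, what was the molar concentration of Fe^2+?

n(Ce(SO4)2) = 0.09525 x 0.009160 = 0.0008725 mol.
From the balanced equation, 1 mol Ce(SO4)2 reacts with 1 mol Fe^2+, so n(Fe^2+) = 0.0008725 x 1/1 = 0.0008725 mol.
[Fe^2+] = 0.0008725 / 0.01116 L = 0.0782 M.

0.0782 M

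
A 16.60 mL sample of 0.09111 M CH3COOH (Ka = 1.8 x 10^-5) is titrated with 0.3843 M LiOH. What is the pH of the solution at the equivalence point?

n(CH3COOH) = 0.09111 x 0.01660 = 0.001512 mol; V(LiOH) at equivalence = 0.001512/0.3843 = 0.003936 L.
At equivalence all the acid is converted to CH3COO-; total volume = 0.01660 + 0.003936 = 0.02054 L, so [CH3COO-] = 0.001512/0.02054 = 0.07365 M.
Kb = Kw/Ka = 1.0e-14 / 1.8 x 10^-5 = 5.56e-10.
[OH^-] = sqrt(Kb x [CH3COO-]) = sqrt(5.56e-10 x 0.07365) = 6.40e-6 M.
pOH = 5.19, so pH = 14.00 - 5.19 = 8.81.

8.81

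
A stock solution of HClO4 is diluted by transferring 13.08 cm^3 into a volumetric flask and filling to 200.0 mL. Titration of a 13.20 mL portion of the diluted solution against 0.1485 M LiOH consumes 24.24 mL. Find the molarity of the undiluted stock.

4.17 M

n(LiOH) = 0.1485 x 0.02424 = 0.003600 mol.
n(HClO4) in the aliquot = 0.003600 mol.
[diluted HClO4] = 0.003600 / 0.01320 = 0.2727 M.
Dilution factor = 200.0/13.08 = 15.29, so [stock] = 0.2727 x 15.29 = 4.17 M.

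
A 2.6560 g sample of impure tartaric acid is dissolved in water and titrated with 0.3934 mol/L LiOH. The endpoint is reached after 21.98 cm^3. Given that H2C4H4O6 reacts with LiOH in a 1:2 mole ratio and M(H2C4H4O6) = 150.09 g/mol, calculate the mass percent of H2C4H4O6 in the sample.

24.4%

n(LiOH) = 0.3934 x 0.02198 = 0.008647 mol.
n(H2C4H4O6) = 0.008647 / 2 = 0.004323 mol.
mass of H2C4H4O6 = 0.004323 x 150.09 = 0.6489 g.
% purity = 0.6489 / 2.6560 x 100 = 24.4%.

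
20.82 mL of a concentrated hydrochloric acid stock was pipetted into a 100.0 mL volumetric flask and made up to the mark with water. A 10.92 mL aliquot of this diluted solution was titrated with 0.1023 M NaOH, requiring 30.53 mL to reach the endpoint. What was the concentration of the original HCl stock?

1.37 M

n(NaOH) = 0.1023 x 0.03053 = 0.003123 mol.
n(HCl) in the aliquot = 0.003123 mol.
[diluted HCl] = 0.003123 / 0.01092 = 0.2860 M.
Dilution factor = 100.0/20.82 = 4.803, so [stock] = 0.2860 x 4.803 = 1.37 M.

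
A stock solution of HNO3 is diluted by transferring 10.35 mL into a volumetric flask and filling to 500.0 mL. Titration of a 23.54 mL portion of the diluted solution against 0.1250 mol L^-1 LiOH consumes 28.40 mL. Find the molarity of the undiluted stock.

n(LiOH) = 0.1250 x 0.02840 = 0.003550 mol.
n(HNO3) in the aliquot = 0.003550 mol.
[diluted HNO3] = 0.003550 / 0.02354 = 0.1508 M.
Dilution factor = 500.0/10.35 = 48.31, so [stock] = 0.1508 x 48.31 = 7.29 M.

7.29 M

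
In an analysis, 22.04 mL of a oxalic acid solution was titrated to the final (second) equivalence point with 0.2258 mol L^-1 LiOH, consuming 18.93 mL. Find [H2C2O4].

n(LiOH) = 0.2258 x 0.01893 = 0.004274 mol.
At the final (second) equivalence point, 2 mol OH^- react per mol H2C2O4, so n(H2C2O4) = 0.004274 / 2 = 0.002137 mol.
[H2C2O4] = 0.002137 / 0.02204 L = 0.0970 M.

0.0970 M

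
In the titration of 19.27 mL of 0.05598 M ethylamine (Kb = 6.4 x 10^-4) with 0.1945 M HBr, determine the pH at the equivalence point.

n(C2H5NH2) = 0.05598 x 0.01927 = 0.001079 mol; V(HBr) at equivalence = 0.001079/0.1945 = 0.005546 L.
At equivalence the base is fully converted to C2H5NH3+; total volume = 0.02482 L, so [C2H5NH3+] = 0.001079/0.02482 = 0.04347 M.
Ka(C2H5NH3+) = Kw/Kb = 1.0e-14 / 6.4 x 10^-4 = 1.56e-11.
[H^+] = sqrt(Ka x [C2H5NH3+]) = sqrt(1.56e-11 x 0.04347) = 8.24e-7 M.
pH = -log(8.24e-7) = 6.08.

6.08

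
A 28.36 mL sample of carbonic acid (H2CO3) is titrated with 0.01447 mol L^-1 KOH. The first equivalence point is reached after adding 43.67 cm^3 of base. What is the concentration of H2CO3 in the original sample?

n(KOH) = 0.01447 x 0.04367 = 0.0006319 mol.
At the first equivalence point, 1 mol OH^- react per mol H2CO3, so n(H2CO3) = 0.0006319 / 1 = 0.0006319 mol.
[H2CO3] = 0.0006319 / 0.02836 L = 0.0223 M.

0.0223 M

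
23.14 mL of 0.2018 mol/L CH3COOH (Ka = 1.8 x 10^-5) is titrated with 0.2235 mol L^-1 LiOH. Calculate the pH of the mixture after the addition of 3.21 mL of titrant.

Initial n(CH3COOH) = 0.2018 x 0.02314 = 0.004670 mol.
n(LiOH) added = 0.2235 x 0.003210 = 0.0007174 mol, converting that many moles of CH3COOH to CH3COO-.
Remaining n(CH3COOH) = 0.003952 mol; n(CH3COO-) = 0.0007174 mol.
By Henderson-Hasselbalch, pH = pKa + log([A^-]/[HA]) = 4.74 + log(0.0007174/0.003952) = 4.74 + (-0.74) = 4.00.

4.00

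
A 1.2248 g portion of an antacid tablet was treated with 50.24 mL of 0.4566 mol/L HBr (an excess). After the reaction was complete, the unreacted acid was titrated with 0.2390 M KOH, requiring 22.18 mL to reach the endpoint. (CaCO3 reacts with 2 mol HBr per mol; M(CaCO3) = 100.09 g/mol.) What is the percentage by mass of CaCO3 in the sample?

Total n(HBr) added = 0.4566 x 0.05024 = 0.02294 mol.
n(KOH) used = 0.2390 x 0.02218 = 0.005301 mol, which equals the excess n(HBr).
So n(HBr) consumed by the sample = 0.02294 - 0.005301 = 0.01764 mol.
n(CaCO3) = 0.01764 / 2 = 0.008819 mol.
mass CaCO3 = 0.008819 x 100.09 = 0.8827 g, so %CaCO3 = 0.8827/1.2248 x 100 = 72.1%.

72.1%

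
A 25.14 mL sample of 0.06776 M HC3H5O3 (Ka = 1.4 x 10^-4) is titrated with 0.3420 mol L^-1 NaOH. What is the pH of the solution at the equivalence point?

n(HC3H5O3) = 0.06776 x 0.02514 = 0.001703 mol; V(NaOH) at equivalence = 0.001703/0.3420 = 0.004981 L.
At equivalence all the acid is converted to C3H5O3-; total volume = 0.02514 + 0.004981 = 0.03012 L, so [C3H5O3-] = 0.001703/0.03012 = 0.05655 M.
Kb = Kw/Ka = 1.0e-14 / 1.4 x 10^-4 = 7.14e-11.
[OH^-] = sqrt(Kb x [C3H5O3-]) = sqrt(7.14e-11 x 0.05655) = 2.01e-6 M.
pOH = 5.70, so pH = 14.00 - 5.70 = 8.30.

8.30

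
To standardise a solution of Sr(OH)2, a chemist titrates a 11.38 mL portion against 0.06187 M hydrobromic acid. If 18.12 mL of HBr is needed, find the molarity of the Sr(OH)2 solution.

0.0493 M

n(HBr) delivered = 0.06187 x 0.01812 = 0.001121 mol.
The reaction is 1 Sr(OH)2 + 2 HBr, so n(Sr(OH)2) = 0.001121 x 1/2 = 0.0005605 mol.
[Sr(OH)2] = 0.0005605 mol / 0.01138 L = 0.0493 M.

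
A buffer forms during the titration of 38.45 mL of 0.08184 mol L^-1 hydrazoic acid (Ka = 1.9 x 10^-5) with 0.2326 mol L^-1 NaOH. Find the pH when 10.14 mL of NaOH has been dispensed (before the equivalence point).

Initial n(HN3) = 0.08184 x 0.03845 = 0.003147 mol.
n(NaOH) added = 0.2326 x 0.01014 = 0.002359 mol, converting that many moles of HN3 to N3-.
Remaining n(HN3) = 0.0007882 mol; n(N3-) = 0.002359 mol.
By Henderson-Hasselbalch, pH = pKa + log([A^-]/[HA]) = 4.72 + log(0.002359/0.0007882) = 4.72 + (+0.48) = 5.20.

5.20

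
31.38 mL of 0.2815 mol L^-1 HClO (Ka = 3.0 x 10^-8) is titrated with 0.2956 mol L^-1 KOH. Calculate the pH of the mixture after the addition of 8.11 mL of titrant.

Initial n(HClO) = 0.2815 x 0.03138 = 0.008833 mol.
n(KOH) added = 0.2956 x 0.008110 = 0.002397 mol, converting that many moles of HClO to ClO-.
Remaining n(HClO) = 0.006436 mol; n(ClO-) = 0.002397 mol.
By Henderson-Hasselbalch, pH = pKa + log([A^-]/[HA]) = 7.52 + log(0.002397/0.006436) = 7.52 + (-0.43) = 7.09.

7.09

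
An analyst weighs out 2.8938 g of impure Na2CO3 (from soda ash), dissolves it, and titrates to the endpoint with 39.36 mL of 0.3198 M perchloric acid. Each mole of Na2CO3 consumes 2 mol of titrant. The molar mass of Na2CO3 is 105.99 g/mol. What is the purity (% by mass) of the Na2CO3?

23.1%

n(HClO4) = 0.3198 x 0.03936 = 0.01259 mol.
n(Na2CO3) = 0.01259 / 2 = 0.006294 mol.
mass of Na2CO3 = 0.006294 x 105.99 = 0.6671 g.
% purity = 0.6671 / 2.8938 x 100 = 23.1%.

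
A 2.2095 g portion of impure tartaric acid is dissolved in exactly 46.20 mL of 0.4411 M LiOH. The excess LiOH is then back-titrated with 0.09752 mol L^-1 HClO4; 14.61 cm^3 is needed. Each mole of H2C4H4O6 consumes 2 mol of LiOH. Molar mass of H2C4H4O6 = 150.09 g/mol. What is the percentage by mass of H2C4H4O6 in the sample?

Total n(LiOH) added = 0.4411 x 0.04620 = 0.02038 mol.
n(HClO4) used = 0.09752 x 0.01461 = 0.001425 mol, which equals the excess n(LiOH).
So n(LiOH) consumed by the sample = 0.02038 - 0.001425 = 0.01895 mol.
n(H2C4H4O6) = 0.01895 / 2 = 0.009477 mol.
mass H2C4H4O6 = 0.009477 x 150.09 = 1.422 g, so %H2C4H4O6 = 1.422/2.2095 x 100 = 64.4%.

64.4%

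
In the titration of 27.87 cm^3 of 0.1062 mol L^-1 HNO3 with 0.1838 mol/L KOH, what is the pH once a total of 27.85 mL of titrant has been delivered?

n(acid) = 0.1062 x 0.02787 = 0.002960 mol; n(KOH) added = 0.1838 x 0.02785 = 0.005119 mol.
Base is in excess by 0.005119 - 0.002960 = 0.002159 mol in a total volume of 0.05572 L.
[OH^-] = 0.002159/0.05572 = 0.03875 M, so pOH = 1.41 and pH = 14.00 - 1.41 = 12.59.

12.59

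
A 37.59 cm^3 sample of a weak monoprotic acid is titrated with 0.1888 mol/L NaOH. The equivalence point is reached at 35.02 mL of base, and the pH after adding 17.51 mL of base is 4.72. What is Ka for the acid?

1.9 x 10^-5

17.51 mL is half of the equivalence volume, so this is the half-equivalence point where [HA] = [A^-].
At half-equivalence pH = pKa, so pKa = 4.72.
Ka = 10^(-4.72) = 1.9 x 10^-5.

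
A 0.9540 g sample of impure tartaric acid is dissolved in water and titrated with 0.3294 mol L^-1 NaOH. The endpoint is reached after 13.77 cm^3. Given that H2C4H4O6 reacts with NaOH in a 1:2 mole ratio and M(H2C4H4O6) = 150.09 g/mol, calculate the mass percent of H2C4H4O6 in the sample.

35.7%

n(NaOH) = 0.3294 x 0.01377 = 0.004536 mol.
n(H2C4H4O6) = 0.004536 / 2 = 0.002268 mol.
mass of H2C4H4O6 = 0.002268 x 150.09 = 0.3404 g.
% purity = 0.3404 / 0.9540 x 100 = 35.7%.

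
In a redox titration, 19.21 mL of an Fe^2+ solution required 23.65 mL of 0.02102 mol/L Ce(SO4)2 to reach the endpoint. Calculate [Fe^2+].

n(Ce(SO4)2) = 0.02102 x 0.02365 = 0.0004971 mol.
From the balanced equation, 1 mol Ce(SO4)2 reacts with 1 mol Fe^2+, so n(Fe^2+) = 0.0004971 x 1/1 = 0.0004971 mol.
[Fe^2+] = 0.0004971 / 0.01921 L = 0.0259 M.

0.0259 M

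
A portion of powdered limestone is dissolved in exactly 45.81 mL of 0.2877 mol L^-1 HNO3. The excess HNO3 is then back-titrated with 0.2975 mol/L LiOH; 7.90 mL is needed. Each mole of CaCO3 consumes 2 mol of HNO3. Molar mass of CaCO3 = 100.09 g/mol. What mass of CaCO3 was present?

0.542 g

Total n(HNO3) added = 0.2877 x 0.04581 = 0.01318 mol.
n(LiOH) used = 0.2975 x 0.007900 = 0.002350 mol, which equals the excess n(HNO3).
So n(HNO3) consumed by the sample = 0.01318 - 0.002350 = 0.01083 mol.
n(CaCO3) = 0.01083 / 2 = 0.005415 mol.
mass = 0.005415 mol x 100.09 g/mol = 0.542 g.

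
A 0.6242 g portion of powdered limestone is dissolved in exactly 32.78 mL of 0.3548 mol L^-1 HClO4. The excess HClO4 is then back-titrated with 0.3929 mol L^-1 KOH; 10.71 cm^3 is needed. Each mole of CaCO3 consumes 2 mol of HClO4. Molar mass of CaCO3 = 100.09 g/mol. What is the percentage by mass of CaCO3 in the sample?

59.5%

Total n(HClO4) added = 0.3548 x 0.03278 = 0.01163 mol.
n(KOH) used = 0.3929 x 0.01071 = 0.004208 mol, which equals the excess n(HClO4).
So n(HClO4) consumed by the sample = 0.01163 - 0.004208 = 0.007422 mol.
n(CaCO3) = 0.007422 / 2 = 0.003711 mol.
mass CaCO3 = 0.003711 x 100.09 = 0.3715 g, so %CaCO3 = 0.3715/0.6242 x 100 = 59.5%.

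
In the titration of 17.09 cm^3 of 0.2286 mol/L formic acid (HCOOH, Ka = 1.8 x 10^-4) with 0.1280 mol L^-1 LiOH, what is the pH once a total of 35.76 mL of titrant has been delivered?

12.10

n(acid) = 0.2286 x 0.01709 = 0.003907 mol; n(LiOH) added = 0.1280 x 0.03576 = 0.004577 mol.
Base is in excess by 0.004577 - 0.003907 = 0.0006705 mol in a total volume of 0.05285 L.
[OH^-] = 0.0006705/0.05285 = 0.01269 M, so pOH = 1.90 and pH = 14.00 - 1.90 = 12.10.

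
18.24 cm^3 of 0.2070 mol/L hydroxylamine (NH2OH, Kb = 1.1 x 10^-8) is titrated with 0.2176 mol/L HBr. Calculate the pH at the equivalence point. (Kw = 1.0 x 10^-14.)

n(NH2OH) = 0.2070 x 0.01824 = 0.003776 mol; V(HBr) at equivalence = 0.003776/0.2176 = 0.01735 L.
At equivalence the base is fully converted to NH3OH+; total volume = 0.03559 L, so [NH3OH+] = 0.003776/0.03559 = 0.1061 M.
Ka(NH3OH+) = Kw/Kb = 1.0e-14 / 1.1 x 10^-8 = 9.09e-7.
[H^+] = sqrt(Ka x [NH3OH+]) = sqrt(9.09e-7 x 0.1061) = 0.000311 M.
pH = -log(0.000311) = 3.51.

3.51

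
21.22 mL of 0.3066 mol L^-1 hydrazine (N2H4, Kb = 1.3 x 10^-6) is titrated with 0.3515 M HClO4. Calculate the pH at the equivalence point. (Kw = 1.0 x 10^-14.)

4.45

n(N2H4) = 0.3066 x 0.02122 = 0.006506 mol; V(HClO4) at equivalence = 0.006506/0.3515 = 0.01851 L.
At equivalence the base is fully converted to N2H5+; total volume = 0.03973 L, so [N2H5+] = 0.006506/0.03973 = 0.1638 M.
Ka(N2H5+) = Kw/Kb = 1.0e-14 / 1.3 x 10^-6 = 7.69e-9.
[H^+] = sqrt(Ka x [N2H5+]) = sqrt(7.69e-9 x 0.1638) = 3.55e-5 M.
pH = -log(3.55e-5) = 4.45.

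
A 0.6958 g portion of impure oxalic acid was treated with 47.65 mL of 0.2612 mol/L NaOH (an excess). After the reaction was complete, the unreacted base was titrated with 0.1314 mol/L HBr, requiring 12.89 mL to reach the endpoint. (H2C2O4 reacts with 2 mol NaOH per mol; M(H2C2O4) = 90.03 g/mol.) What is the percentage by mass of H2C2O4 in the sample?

69.6%

Total n(NaOH) added = 0.2612 x 0.04765 = 0.01245 mol.
n(HBr) used = 0.1314 x 0.01289 = 0.001694 mol, which equals the excess n(NaOH).
So n(NaOH) consumed by the sample = 0.01245 - 0.001694 = 0.01075 mol.
n(H2C2O4) = 0.01075 / 2 = 0.005376 mol.
mass H2C2O4 = 0.005376 x 90.03 = 0.4840 g, so %H2C2O4 = 0.4840/0.6958 x 100 = 69.6%.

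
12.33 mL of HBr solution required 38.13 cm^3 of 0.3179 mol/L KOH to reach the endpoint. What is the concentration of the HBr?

n(KOH) delivered = 0.3179 x 0.03813 = 0.01212 mol.
For a 1:1 reaction, n(HBr) = 0.01212 mol.
[HBr] = 0.01212 mol / 0.01233 L = 0.983 M.

0.983 M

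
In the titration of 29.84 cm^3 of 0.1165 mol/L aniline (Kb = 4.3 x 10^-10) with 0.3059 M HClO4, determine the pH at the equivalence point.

2.85

n(C6H5NH2) = 0.1165 x 0.02984 = 0.003476 mol; V(HClO4) at equivalence = 0.003476/0.3059 = 0.01136 L.
At equivalence the base is fully converted to C6H5NH3+; total volume = 0.04120 L, so [C6H5NH3+] = 0.003476/0.04120 = 0.08437 M.
Ka(C6H5NH3+) = Kw/Kb = 1.0e-14 / 4.3 x 10^-10 = 2.33e-5.
[H^+] = sqrt(Ka x [C6H5NH3+]) = sqrt(2.33e-5 x 0.08437) = 0.00140 M.
pH = -log(0.00140) = 2.85.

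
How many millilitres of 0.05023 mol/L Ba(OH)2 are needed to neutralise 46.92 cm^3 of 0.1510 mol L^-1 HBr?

n(HBr) = 0.1510 mol/L x 0.04692 L = 0.007085 mol.
The neutralisation is 2 HBr : 1 Ba(OH)2, so n(Ba(OH)2) = 0.007085 x 1/2 = 0.003542 mol.
V(Ba(OH)2) = 0.003542 / 0.05023 = 0.07052 L = 70.5 mL.

70.5 mL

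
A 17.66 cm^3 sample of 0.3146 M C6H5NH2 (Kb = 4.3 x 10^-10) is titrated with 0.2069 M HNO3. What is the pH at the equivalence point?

2.77

n(C6H5NH2) = 0.3146 x 0.01766 = 0.005556 mol; V(HNO3) at equivalence = 0.005556/0.2069 = 0.02685 L.
At equivalence the base is fully converted to C6H5NH3+; total volume = 0.04451 L, so [C6H5NH3+] = 0.005556/0.04451 = 0.1248 M.
Ka(C6H5NH3+) = Kw/Kb = 1.0e-14 / 4.3 x 10^-10 = 2.33e-5.
[H^+] = sqrt(Ka x [C6H5NH3+]) = sqrt(2.33e-5 x 0.1248) = 0.00170 M.
pH = -log(0.00170) = 2.77.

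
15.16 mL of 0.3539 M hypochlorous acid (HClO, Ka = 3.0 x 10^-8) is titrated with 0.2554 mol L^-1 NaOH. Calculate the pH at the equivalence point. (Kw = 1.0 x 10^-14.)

10.35

n(HClO) = 0.3539 x 0.01516 = 0.005365 mol; V(NaOH) at equivalence = 0.005365/0.2554 = 0.02101 L.
At equivalence all the acid is converted to ClO-; total volume = 0.01516 + 0.02101 = 0.03617 L, so [ClO-] = 0.005365/0.03617 = 0.1483 M.
Kb = Kw/Ka = 1.0e-14 / 3.0 x 10^-8 = 3.33e-7.
[OH^-] = sqrt(Kb x [ClO-]) = sqrt(3.33e-7 x 0.1483) = 0.000222 M.
pOH = 3.65, so pH = 14.00 - 3.65 = 10.35.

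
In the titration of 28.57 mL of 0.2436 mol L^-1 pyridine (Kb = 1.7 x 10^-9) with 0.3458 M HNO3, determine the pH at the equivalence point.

3.04

n(C5H5N) = 0.2436 x 0.02857 = 0.006960 mol; V(HNO3) at equivalence = 0.006960/0.3458 = 0.02013 L.
At equivalence the base is fully converted to C5H5NH+; total volume = 0.04870 L, so [C5H5NH+] = 0.006960/0.04870 = 0.1429 M.
Ka(C5H5NH+) = Kw/Kb = 1.0e-14 / 1.7 x 10^-9 = 5.88e-6.
[H^+] = sqrt(Ka x [C5H5NH+]) = sqrt(5.88e-6 x 0.1429) = 0.000917 M.
pH = -log(0.000917) = 3.04.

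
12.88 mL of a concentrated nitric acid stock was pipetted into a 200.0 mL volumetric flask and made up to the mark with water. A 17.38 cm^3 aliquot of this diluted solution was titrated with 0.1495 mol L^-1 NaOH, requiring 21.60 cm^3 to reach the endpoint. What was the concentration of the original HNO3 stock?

n(NaOH) = 0.1495 x 0.02160 = 0.003229 mol.
n(HNO3) in the aliquot = 0.003229 mol.
[diluted HNO3] = 0.003229 / 0.01738 = 0.1858 M.
Dilution factor = 200.0/12.88 = 15.53, so [stock] = 0.1858 x 15.53 = 2.89 M.

2.89 M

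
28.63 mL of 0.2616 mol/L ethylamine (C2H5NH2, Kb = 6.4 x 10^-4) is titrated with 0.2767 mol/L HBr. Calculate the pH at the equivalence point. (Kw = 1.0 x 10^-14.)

n(C2H5NH2) = 0.2616 x 0.02863 = 0.007490 mol; V(HBr) at equivalence = 0.007490/0.2767 = 0.02707 L.
At equivalence the base is fully converted to C2H5NH3+; total volume = 0.05570 L, so [C2H5NH3+] = 0.007490/0.05570 = 0.1345 M.
Ka(C2H5NH3+) = Kw/Kb = 1.0e-14 / 6.4 x 10^-4 = 1.56e-11.
[H^+] = sqrt(Ka x [C2H5NH3+]) = sqrt(1.56e-11 x 0.1345) = 1.45e-6 M.
pH = -log(1.45e-6) = 5.84.

5.84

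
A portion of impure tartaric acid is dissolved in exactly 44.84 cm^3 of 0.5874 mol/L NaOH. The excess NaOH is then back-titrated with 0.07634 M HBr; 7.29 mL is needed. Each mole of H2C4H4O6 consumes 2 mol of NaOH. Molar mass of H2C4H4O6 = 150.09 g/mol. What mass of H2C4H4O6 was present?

Total n(NaOH) added = 0.5874 x 0.04484 = 0.02634 mol.
n(HBr) used = 0.07634 x 0.007290 = 0.0005565 mol, which equals the excess n(NaOH).
So n(NaOH) consumed by the sample = 0.02634 - 0.0005565 = 0.02578 mol.
n(H2C4H4O6) = 0.02578 / 2 = 0.01289 mol.
mass = 0.01289 mol x 150.09 g/mol = 1.93 g.

1.93 g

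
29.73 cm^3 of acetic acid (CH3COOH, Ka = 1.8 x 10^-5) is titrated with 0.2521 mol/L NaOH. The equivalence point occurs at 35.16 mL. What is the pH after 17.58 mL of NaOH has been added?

4.74

17.58 mL is exactly half the equivalence volume (35.16/2), i.e. the half-equivalence point.
There, n(HA) = n(A^-), so pH = pKa = -log(1.8 x 10^-5) = 4.74.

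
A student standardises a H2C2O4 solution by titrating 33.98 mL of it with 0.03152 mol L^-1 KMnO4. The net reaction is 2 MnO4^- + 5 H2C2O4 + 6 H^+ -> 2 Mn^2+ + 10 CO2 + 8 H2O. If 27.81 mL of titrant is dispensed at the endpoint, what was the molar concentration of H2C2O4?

n(KMnO4) = 0.03152 x 0.02781 = 0.0008766 mol.
From the balanced equation, 2 mol KMnO4 reacts with 5 mol H2C2O4, so n(H2C2O4) = 0.0008766 x 5/2 = 0.002191 mol.
[H2C2O4] = 0.002191 / 0.03398 L = 0.0645 M.

0.0645 M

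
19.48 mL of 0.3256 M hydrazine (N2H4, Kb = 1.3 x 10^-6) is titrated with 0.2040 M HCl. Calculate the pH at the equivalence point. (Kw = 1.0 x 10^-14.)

4.51

n(N2H4) = 0.3256 x 0.01948 = 0.006343 mol; V(HCl) at equivalence = 0.006343/0.2040 = 0.03109 L.
At equivalence the base is fully converted to N2H5+; total volume = 0.05057 L, so [N2H5+] = 0.006343/0.05057 = 0.1254 M.
Ka(N2H5+) = Kw/Kb = 1.0e-14 / 1.3 x 10^-6 = 7.69e-9.
[H^+] = sqrt(Ka x [N2H5+]) = sqrt(7.69e-9 x 0.1254) = 3.11e-5 M.
pH = -log(3.11e-5) = 4.51.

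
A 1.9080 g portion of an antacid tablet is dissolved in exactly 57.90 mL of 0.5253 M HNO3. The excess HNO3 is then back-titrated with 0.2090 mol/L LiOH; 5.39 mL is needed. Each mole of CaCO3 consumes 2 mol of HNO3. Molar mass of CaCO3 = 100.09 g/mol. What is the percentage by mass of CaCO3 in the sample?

Total n(HNO3) added = 0.5253 x 0.05790 = 0.03041 mol.
n(LiOH) used = 0.2090 x 0.005390 = 0.001127 mol, which equals the excess n(HNO3).
So n(HNO3) consumed by the sample = 0.03041 - 0.001127 = 0.02929 mol.
n(CaCO3) = 0.02929 / 2 = 0.01464 mol.
mass CaCO3 = 0.01464 x 100.09 = 1.466 g, so %CaCO3 = 1.466/1.9080 x 100 = 76.8%.

76.8%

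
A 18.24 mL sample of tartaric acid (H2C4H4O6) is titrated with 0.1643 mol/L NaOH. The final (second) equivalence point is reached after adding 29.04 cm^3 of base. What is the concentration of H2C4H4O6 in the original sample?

n(NaOH) = 0.1643 x 0.02904 = 0.004771 mol.
At the final (second) equivalence point, 2 mol OH^- react per mol H2C4H4O6, so n(H2C4H4O6) = 0.004771 / 2 = 0.002386 mol.
[H2C4H4O6] = 0.002386 / 0.01824 L = 0.131 M.

0.131 M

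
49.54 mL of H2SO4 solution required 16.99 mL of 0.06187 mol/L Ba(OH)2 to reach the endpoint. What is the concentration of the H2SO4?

0.0212 M

n(Ba(OH)2) delivered = 0.06187 x 0.01699 = 0.001051 mol.
For a 1:1 reaction, n(H2SO4) = 0.001051 mol.
[H2SO4] = 0.001051 mol / 0.04954 L = 0.0212 M.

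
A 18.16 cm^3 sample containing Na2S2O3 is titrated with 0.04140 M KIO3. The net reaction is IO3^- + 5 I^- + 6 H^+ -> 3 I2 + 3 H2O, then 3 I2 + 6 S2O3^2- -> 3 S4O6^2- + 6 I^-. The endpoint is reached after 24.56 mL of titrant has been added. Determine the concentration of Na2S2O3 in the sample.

n(KIO3) = 0.04140 x 0.02456 = 0.001017 mol.
From the balanced equation, 1 mol KIO3 reacts with 6 mol Na2S2O3, so n(Na2S2O3) = 0.001017 x 6/1 = 0.006101 mol.
[Na2S2O3] = 0.006101 / 0.01816 L = 0.336 M.

0.336 M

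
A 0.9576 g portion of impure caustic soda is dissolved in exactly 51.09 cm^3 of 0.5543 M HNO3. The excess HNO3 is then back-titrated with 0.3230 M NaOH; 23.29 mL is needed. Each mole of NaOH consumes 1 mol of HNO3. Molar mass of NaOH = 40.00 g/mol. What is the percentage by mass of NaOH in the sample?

86.9%

Total n(HNO3) added = 0.5543 x 0.05109 = 0.02832 mol.
n(NaOH) used = 0.3230 x 0.02329 = 0.007523 mol, which equals the excess n(HNO3).
So n(HNO3) consumed by the sample = 0.02832 - 0.007523 = 0.02080 mol.
n(NaOH) = 0.02080 / 1 = 0.02080 mol.
mass NaOH = 0.02080 x 40.00 = 0.8319 g, so %NaOH = 0.8319/0.9576 x 100 = 86.9%.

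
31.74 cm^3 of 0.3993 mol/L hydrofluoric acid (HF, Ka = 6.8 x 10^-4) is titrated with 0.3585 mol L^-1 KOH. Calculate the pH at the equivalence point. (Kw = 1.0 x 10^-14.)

8.22

n(HF) = 0.3993 x 0.03174 = 0.01267 mol; V(KOH) at equivalence = 0.01267/0.3585 = 0.03535 L.
At equivalence all the acid is converted to F-; total volume = 0.03174 + 0.03535 = 0.06709 L, so [F-] = 0.01267/0.06709 = 0.1889 M.
Kb = Kw/Ka = 1.0e-14 / 6.8 x 10^-4 = 1.47e-11.
[OH^-] = sqrt(Kb x [F-]) = sqrt(1.47e-11 x 0.1889) = 1.67e-6 M.
pOH = 5.78, so pH = 14.00 - 5.78 = 8.22.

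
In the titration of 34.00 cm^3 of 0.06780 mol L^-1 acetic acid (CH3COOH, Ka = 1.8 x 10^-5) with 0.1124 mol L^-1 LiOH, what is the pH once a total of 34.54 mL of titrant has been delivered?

12.36

n(acid) = 0.06780 x 0.03400 = 0.002305 mol; n(LiOH) added = 0.1124 x 0.03454 = 0.003882 mol.
Base is in excess by 0.003882 - 0.002305 = 0.001577 mol in a total volume of 0.06854 L.
[OH^-] = 0.001577/0.06854 = 0.02301 M, so pOH = 1.64 and pH = 14.00 - 1.64 = 12.36.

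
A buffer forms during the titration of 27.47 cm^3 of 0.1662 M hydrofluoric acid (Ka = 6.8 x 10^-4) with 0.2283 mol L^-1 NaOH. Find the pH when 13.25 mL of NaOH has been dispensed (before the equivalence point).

Initial n(HF) = 0.1662 x 0.02747 = 0.004566 mol.
n(NaOH) added = 0.2283 x 0.01325 = 0.003025 mol, converting that many moles of HF to F-.
Remaining n(HF) = 0.001541 mol; n(F-) = 0.003025 mol.
By Henderson-Hasselbalch, pH = pKa + log([A^-]/[HA]) = 3.17 + log(0.003025/0.001541) = 3.17 + (+0.29) = 3.46.

3.46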